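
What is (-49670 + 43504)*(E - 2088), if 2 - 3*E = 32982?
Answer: 241978504/3 ≈ 8.0659e+7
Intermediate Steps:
E = -32980/3 (E = ⅔ - ⅓*32982 = ⅔ - 10994 = -32980/3 ≈ -10993.)
(-49670 + 43504)*(E - 2088) = (-49670 + 43504)*(-32980/3 - 2088) = -6166*(-39244/3) = 241978504/3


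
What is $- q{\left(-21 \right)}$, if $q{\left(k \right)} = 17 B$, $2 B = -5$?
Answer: $\frac{85}{2} \approx 42.5$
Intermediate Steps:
$B = - \frac{5}{2}$ ($B = \frac{1}{2} \left(-5\right) = - \frac{5}{2} \approx -2.5$)
$q{\left(k \right)} = - \frac{85}{2}$ ($q{\left(k \right)} = 17 \left(- \frac{5}{2}\right) = - \frac{85}{2}$)
$- q{\left(-21 \right)} = \left(-1\right) \left(- \frac{85}{2}\right) = \frac{85}{2}$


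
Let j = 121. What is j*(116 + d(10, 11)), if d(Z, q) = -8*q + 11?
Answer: 4719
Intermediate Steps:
d(Z, q) = 11 - 8*q
j*(116 + d(10, 11)) = 121*(116 + (11 - 8*11)) = 121*(116 + (11 - 88)) = 121*(116 - 77) = 121*39 = 4719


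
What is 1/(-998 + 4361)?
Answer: 1/3363 ≈ 0.00029735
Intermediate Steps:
1/(-998 + 4361) = 1/3363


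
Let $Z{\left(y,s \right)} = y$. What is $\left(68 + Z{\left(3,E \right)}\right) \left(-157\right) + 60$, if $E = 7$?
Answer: $-11087$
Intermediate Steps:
$\left(68 + Z{\left(3,E \right)}\right) \left(-157\right) + 60 = \left(68 + 3\right) \left(-157\right) + 60 = 71 \left(-157\right) + 60 = -11147 + 60 = -11087$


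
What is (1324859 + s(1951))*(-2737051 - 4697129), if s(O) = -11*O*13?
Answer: -7775156099880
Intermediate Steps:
s(O) = -143*O
(1324859 + s(1951))*(-2737051 - 4697129) = (1324859 - 143*1951)*(-2737051 - 4697129) = (1324859 - 278993)*(-7434180) = 1045866*(-7434180) = -7775156099880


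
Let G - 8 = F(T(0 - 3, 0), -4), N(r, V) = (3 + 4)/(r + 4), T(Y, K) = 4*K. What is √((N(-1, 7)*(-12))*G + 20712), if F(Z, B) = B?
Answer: 10*√206 ≈ 143.53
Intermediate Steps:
N(r, V) = 7/(4 + r)
G = 4 (G = 8 - 4 = 4)
√((N(-1, 7)*(-12))*G + 20712) = √(((7/(4 - 1))*(-12))*4 + 20712) = √(((7/3)*(-12))*4 + 20712) = √(-28*4 + 20712) = √(-112 + 20712) = √20600 = 10*√206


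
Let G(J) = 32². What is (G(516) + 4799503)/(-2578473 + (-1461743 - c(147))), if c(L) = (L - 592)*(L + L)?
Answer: -4800527/3909386 ≈ -1.2279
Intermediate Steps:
G(J) = 1024
c(L) = 2*L*(-592 + L) (c(L) = (-592 + L)*(2*L) = 2*L*(-592 + L))
(G(516) + 4799503)/(-2578473 + (-1461743 - c(147))) = (1024 + 4799503)/(-2578473 + (-1461743 - 2*147*(-592 + 147))) = 4800527/(-2578473 + (-1461743 - 2*147*(-445))) = 4800527/(-2578473 + (-1461743 - 1*(-130830))) = 4800527/(-2578473 + (-1461743 + 130830)) = 4800527/(-2578473 - 1330913) = 4800527/(-3909386) = 4800527*(-1/3909386) = -4800527/3909386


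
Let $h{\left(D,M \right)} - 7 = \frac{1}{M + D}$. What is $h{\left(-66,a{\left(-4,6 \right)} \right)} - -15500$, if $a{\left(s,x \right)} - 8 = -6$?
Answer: $\frac{992447}{64} \approx 15507.0$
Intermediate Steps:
$a{\left(s,x \right)} = 2$ ($a{\left(s,x \right)} = 8 - 6 = 2$)
$h{\left(D,M \right)} = 7 + \frac{1}{D + M}$ ($h{\left(D,M \right)} = 7 + \frac{1}{M + D} = 7 + \frac{1}{D + M}$)
$h{\left(-66,a{\left(-4,6 \right)} \right)} - -15500 = \frac{1 + 7 \left(-66\right) + 7 \cdot 2}{-66 + 2} - -15500 = \frac{1 - 462 + 14}{-64} + 15500 = \left(- \frac{1}{64}\right) \left(-447\right) + 15500 = \frac{447}{64} + 15500 = \frac{992447}{64}$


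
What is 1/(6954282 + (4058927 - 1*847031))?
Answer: 1/10166178 ≈ 9.8365e-8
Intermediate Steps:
1/(6954282 + (4058927 - 1*847031)) = 1/(6954282 + (4058927 - 847031)) = 1/(6954282 + 3211896) = 1/10166178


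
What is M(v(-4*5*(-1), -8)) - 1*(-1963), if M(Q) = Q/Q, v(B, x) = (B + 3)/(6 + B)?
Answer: 1964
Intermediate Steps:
v(B, x) = (3 + B)/(6 + B)
M(Q) = 1
M(v(-4*5*(-1), -8)) - 1*(-1963) = 1 - 1*(-1963) = 1 + 1963 = 1964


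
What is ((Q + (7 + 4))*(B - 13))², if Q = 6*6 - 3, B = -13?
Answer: 1308736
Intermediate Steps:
Q = 33 (Q = 36 - 3 = 33)
((Q + (7 + 4))*(B - 13))² = ((33 + (7 + 4))*(-13 - 13))² = ((33 + 11)*(-26))² = (44*(-26))² = (-1144)² = 1308736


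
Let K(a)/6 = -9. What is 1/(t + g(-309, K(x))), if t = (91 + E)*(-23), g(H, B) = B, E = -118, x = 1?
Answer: 1/567 ≈ 0.0017637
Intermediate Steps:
K(a) = -54 (K(a) = 6*(-9) = -54)
t = 621 (t = (91 - 118)*(-23) = -27*(-23) = 621)
1/(t + g(-309, K(x))) = 1/(621 - 54) = 1/567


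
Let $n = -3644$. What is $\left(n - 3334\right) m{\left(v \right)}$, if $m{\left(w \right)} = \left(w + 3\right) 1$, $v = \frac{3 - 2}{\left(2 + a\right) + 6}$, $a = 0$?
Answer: $- \frac{87225}{4} \approx -21806.0$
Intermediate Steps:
$v = \frac{1}{8}$ ($v = \frac{3 - 2}{\left(2 + 0\right) + 6} = 1 \frac{1}{2 + 6} = 1 \cdot \frac{1}{8} = \frac{1}{8} \approx 0.125$)
$m{\left(w \right)} = 3 + w$ ($m{\left(w \right)} = \left(3 + w\right) 1 = 3 + w$)
$\left(n - 3334\right) m{\left(v \right)} = \left(-3644 - 3334\right) \left(3 + \frac{1}{8}\right) = \left(-6978\right) \frac{25}{8} = - \frac{87225}{4}$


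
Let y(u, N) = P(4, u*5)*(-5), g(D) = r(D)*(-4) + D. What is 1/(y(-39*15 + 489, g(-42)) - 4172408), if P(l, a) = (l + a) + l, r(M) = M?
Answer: -1/4170048 ≈ -2.3981e-7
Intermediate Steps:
P(l, a) = a + 2*l (P(l, a) = (a + l) + l = a + 2*l)
g(D) = -3*D (g(D) = D*(-4) + D = -4*D + D = -3*D)
y(u, N) = -40 - 25*u (y(u, N) = (u*5 + 2*4)*(-5) = (5*u + 8)*(-5) = (8 + 5*u)*(-5) = -40 - 25*u)
1/(y(-39*15 + 489, g(-42)) - 4172408) = 1/((-40 - 25*(-39*15 + 489)) - 4172408) = 1/((-40 - 25*(-585 + 489)) - 4172408) = 1/((-40 - 25*(-96)) - 4172408) = 1/((-40 + 2400) - 4172408) = 1/(2360 - 4172408) = 1/(-4170048) = -1/4170048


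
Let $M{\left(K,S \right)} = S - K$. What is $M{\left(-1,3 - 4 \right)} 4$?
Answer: $0$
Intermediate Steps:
$M{\left(-1,3 - 4 \right)} 4 = \left(\left(3 - 4\right) - -1\right) 4 = \left(-1 + 1\right) 4 = 0 \cdot 4 = 0$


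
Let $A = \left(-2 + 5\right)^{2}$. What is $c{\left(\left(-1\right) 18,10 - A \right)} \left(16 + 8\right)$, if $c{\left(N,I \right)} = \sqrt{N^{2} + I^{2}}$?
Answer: $120 \sqrt{13} \approx 432.67$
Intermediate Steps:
$A = 9$ ($A = 3^{2} = 9$)
$c{\left(N,I \right)} = \sqrt{I^{2} + N^{2}}$
$c{\left(\left(-1\right) 18,10 - A \right)} \left(16 + 8\right) = \sqrt{\left(10 - 9\right)^{2} + \left(\left(-1\right) 18\right)^{2}} \left(16 + 8\right) = \sqrt{\left(10 - 9\right)^{2} + \left(-18\right)^{2}} \cdot 24 = \sqrt{1^{2} + 324} \cdot 24 = \sqrt{1 + 324} \cdot 24 = \sqrt{325} \cdot 24 = 5 \sqrt{13} \cdot 24 = 120 \sqrt{13}$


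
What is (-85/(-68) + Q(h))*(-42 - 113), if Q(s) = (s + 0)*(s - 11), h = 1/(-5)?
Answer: -10819/20 ≈ -540.95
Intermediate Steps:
h = -1/5 ≈ -0.20000
Q(s) = s*(-11 + s)
(-85/(-68) + Q(h))*(-42 - 113) = (-85/(-68) - (-11 - 1/5)/5)*(-42 - 113) = (-85*(-1/68) - 1/5*(-56/5))*(-155) = (5/4 + 56/25)*(-155) = (349/100)*(-155) = -10819/20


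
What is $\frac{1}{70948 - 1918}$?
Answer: $\frac{1}{69030} \approx 1.4486 \cdot 10^{-5}$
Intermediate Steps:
$\frac{1}{70948 - 1918} = \frac{1}{69030}$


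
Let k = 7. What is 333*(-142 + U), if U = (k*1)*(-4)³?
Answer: -196470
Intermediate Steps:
U = -448 (U = (7*1)*(-4)³ = 7*(-64) = -448)
333*(-142 + U) = 333*(-142 - 448) = 333*(-590) = -196470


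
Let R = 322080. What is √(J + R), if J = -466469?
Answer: I*√144389 ≈ 379.99*I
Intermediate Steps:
√(J + R) = √(-466469 + 322080) = √(-144389) = I*√144389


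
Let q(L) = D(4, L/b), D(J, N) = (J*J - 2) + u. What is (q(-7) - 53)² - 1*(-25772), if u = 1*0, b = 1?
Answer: 27293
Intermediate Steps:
u = 0
D(J, N) = -2 + J² (D(J, N) = (J*J - 2) + 0 = (J² - 2) + 0 = (-2 + J²) + 0 = -2 + J²)
q(L) = 14 (q(L) = -2 + 4² = -2 + 16 = 14)
(q(-7) - 53)² - 1*(-25772) = (14 - 53)² - 1*(-25772) = (-39)² + 25772 = 1521 + 25772 = 27293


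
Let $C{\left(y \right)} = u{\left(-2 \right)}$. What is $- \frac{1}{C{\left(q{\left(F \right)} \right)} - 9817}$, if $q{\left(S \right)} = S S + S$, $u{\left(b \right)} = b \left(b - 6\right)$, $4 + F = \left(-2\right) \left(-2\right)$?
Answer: $\frac{1}{9801} \approx 0.00010203$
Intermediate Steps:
$F = 0$ ($F = -4 - -4 = -4 + 4 = 0$)
$u{\left(b \right)} = b \left(-6 + b\right)$
$q{\left(S \right)} = S + S^{2}$ ($q{\left(S \right)} = S^{2} + S = S + S^{2}$)
$C{\left(y \right)} = 16$ ($C{\left(y \right)} = - 2 \left(-6 - 2\right) = \left(-2\right) \left(-8\right) = 16$)
$- \frac{1}{C{\left(q{\left(F \right)} \right)} - 9817} = - \frac{1}{16 - 9817} = - \frac{1}{-9801} = \left(-1\right) \left(- \frac{1}{9801}\right) = \frac{1}{9801}$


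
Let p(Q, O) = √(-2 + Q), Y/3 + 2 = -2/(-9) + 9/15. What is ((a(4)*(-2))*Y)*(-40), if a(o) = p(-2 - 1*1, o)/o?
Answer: -212*I*√5/3 ≈ -158.02*I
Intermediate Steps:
Y = -53/15 (Y = -6 + 3*(-2/(-9) + 9/15) = -6 + 3*(-2*(-⅑) + 9*(1/15)) = -6 + 3*(2/9 + ⅗) = -6 + 3*(37/45) = -6 + 37/15 = -53/15 ≈ -3.5333)
a(o) = I*√5/o (a(o) = √(-2 + (-2 - 1*1))/o = √(-2 + (-2 - 1))/o = √(-2 - 3)/o = √(-5)/o = (I*√5)/o = I*√5/o)
((a(4)*(-2))*Y)*(-40) = (((I*√5/4)*(-2))*(-53/15))*(-40) = (-I*√5/2*(-53/15))*(-40) = (53*I*√5/30)*(-40) = -212*I*√5/3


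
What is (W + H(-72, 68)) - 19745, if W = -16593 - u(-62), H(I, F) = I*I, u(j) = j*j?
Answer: -34998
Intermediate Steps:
u(j) = j²
H(I, F) = I²
W = -20437 (W = -16593 - 1*(-62)² = -16593 - 1*3844 = -16593 - 3844 = -20437)
(W + H(-72, 68)) - 19745 = (-20437 + (-72)²) - 19745 = (-20437 + 5184) - 19745 = -15253 - 19745 = -34998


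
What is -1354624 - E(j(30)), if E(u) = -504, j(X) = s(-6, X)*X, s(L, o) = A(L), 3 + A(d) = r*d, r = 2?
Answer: -1354120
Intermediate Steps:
A(d) = -3 + 2*d
s(L, o) = -3 + 2*L
j(X) = -15*X (j(X) = (-3 + 2*(-6))*X = (-3 - 12)*X = -15*X)
-1354624 - E(j(30)) = -1354624 - 1*(-504) = -1354624 + 504 = -1354120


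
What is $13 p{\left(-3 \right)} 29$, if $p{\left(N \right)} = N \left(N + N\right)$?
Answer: $6786$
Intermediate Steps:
$p{\left(N \right)} = 2 N^{2}$ ($p{\left(N \right)} = N 2 N = 2 N^{2}$)
$13 p{\left(-3 \right)} 29 = 13 \cdot 2 \left(-3\right)^{2} \cdot 29 = 13 \cdot 2 \cdot 9 \cdot 29 = 13 \cdot 18 \cdot 29 = 234 \cdot 29 = 6786$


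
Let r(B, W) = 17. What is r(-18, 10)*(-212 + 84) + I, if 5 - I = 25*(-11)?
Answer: -1896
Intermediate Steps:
I = 280 (I = 5 - 25*(-11) = 5 - 1*(-275) = 5 + 275 = 280)
r(-18, 10)*(-212 + 84) + I = 17*(-212 + 84) + 280 = 17*(-128) + 280 = -2176 + 280 = -1896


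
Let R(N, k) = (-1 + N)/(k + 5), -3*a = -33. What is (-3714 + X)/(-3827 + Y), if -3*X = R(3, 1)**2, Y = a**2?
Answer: 100279/100062 ≈ 1.0022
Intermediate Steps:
a = 11 (a = -1/3*(-33) = 11)
Y = 121 (Y = 11**2 = 121)
R(N, k) = (-1 + N)/(5 + k)
X = -1/27 (X = -(-1 + 3)**2/(5 + 1)**2/3 = -(2/6)**2/3 = -((1/6)*2)**2/3 = -(1/3)**2/3 = -1/3*1/9 = -1/27 ≈ -0.037037)
(-3714 + X)/(-3827 + Y) = (-3714 - 1/27)/(-3827 + 121) = -100279/27/(-3706) = -100279/27*(-1/3706) = 100279/100062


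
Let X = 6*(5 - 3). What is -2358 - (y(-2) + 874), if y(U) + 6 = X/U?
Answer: -3220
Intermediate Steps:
X = 12 (X = 6*2 = 12)
y(U) = -6 + 12/U
-2358 - (y(-2) + 874) = -2358 - ((-6 + 12/(-2)) + 874) = -2358 - ((-6 + 12*(-½)) + 874) = -2358 - ((-6 - 6) + 874) = -2358 - (-12 + 874) = -2358 - 1*862 = -2358 - 862 = -3220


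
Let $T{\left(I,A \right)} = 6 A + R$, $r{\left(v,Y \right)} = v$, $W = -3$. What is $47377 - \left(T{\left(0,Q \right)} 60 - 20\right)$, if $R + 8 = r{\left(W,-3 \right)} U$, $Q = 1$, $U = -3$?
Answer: $46977$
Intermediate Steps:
$R = 1$ ($R = -8 - -9 = -8 + 9 = 1$)
$T{\left(I,A \right)} = 1 + 6 A$ ($T{\left(I,A \right)} = 6 A + 1 = 1 + 6 A$)
$47377 - \left(T{\left(0,Q \right)} 60 - 20\right) = 47377 - \left(\left(1 + 6 \cdot 1\right) 60 - 20\right) = 47377 - \left(\left(1 + 6\right) 60 - 20\right) = 47377 - \left(7 \cdot 60 - 20\right) = 47377 - \left(420 - 20\right) = 47377 - 400 = 46977$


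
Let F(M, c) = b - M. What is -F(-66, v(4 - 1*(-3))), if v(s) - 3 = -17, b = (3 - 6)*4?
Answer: -54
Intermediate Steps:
b = -12 (b = -3*4 = -12)
v(s) = -14 (v(s) = 3 - 17 = -14)
F(M, c) = -12 - M
-F(-66, v(4 - 1*(-3))) = -(-12 - 1*(-66)) = -(-12 + 66) = -1*54 = -54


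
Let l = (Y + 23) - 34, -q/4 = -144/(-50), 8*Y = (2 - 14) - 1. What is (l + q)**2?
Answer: 23319241/40000 ≈ 582.98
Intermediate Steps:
Y = -13/8 (Y = ((2 - 14) - 1)/8 = (-12 - 1)/8 = (1/8)*(-13) = -13/8 ≈ -1.6250)
q = -288/25 (q = -(-576)/(-50) = -(-576)*(-1)/50 = -4*72/25 = -288/25 ≈ -11.520)
l = -101/8 (l = (-13/8 + 23) - 34 = 171/8 - 34 = -101/8 ≈ -12.625)
(l + q)**2 = (-101/8 - 288/25)**2 = (-4829/200)**2 = 23319241/40000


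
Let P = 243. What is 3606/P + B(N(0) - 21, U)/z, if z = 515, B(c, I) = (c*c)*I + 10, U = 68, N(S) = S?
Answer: 3048868/41715 ≈ 73.088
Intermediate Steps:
B(c, I) = 10 + I*c**2 (B(c, I) = c**2*I + 10 = I*c**2 + 10 = 10 + I*c**2)
3606/P + B(N(0) - 21, U)/z = 3606/243 + (10 + 68*(0 - 21)**2)/515 = 3606*(1/243) + (10 + 68*(-21)**2)*(1/515) = 1202/81 + (10 + 68*441)*(1/515) = 1202/81 + (10 + 29988)*(1/515) = 1202/81 + 29998*(1/515) = 1202/81 + 29998/515 = 3048868/41715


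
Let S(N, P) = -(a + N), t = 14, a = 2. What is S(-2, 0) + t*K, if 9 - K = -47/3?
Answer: 1036/3 ≈ 345.33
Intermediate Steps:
K = 74/3 (K = 9 - (-47)/3 = 9 - 1*(-47/3) = 9 + 47/3 = 74/3 ≈ 24.667)
S(N, P) = -2 - N (S(N, P) = -(2 + N) = -2 - N)
S(-2, 0) + t*K = (-2 - 1*(-2)) + 14*(74/3) = (-2 + 2) + 1036/3 = 0 + 1036/3 = 1036/3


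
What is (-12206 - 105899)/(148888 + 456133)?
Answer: -118105/605021 ≈ -0.19521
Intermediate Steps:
(-12206 - 105899)/(148888 + 456133) = -118105/605021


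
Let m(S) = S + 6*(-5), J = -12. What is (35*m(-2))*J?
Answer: 13440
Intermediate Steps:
m(S) = -30 + S (m(S) = S - 30 = -30 + S)
(35*m(-2))*J = (35*(-30 - 2))*(-12) = (35*(-32))*(-12) = -1120*(-12) = 13440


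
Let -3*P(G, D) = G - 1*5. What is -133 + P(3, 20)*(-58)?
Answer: -515/3 ≈ -171.67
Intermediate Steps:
P(G, D) = 5/3 - G/3 (P(G, D) = -(G - 1*5)/3 = -(G - 5)/3 = -(-5 + G)/3 = 5/3 - G/3)
-133 + P(3, 20)*(-58) = -133 + (5/3 - ⅓*3)*(-58) = -133 + (5/3 - 1)*(-58) = -133 + (⅔)*(-58) = -133 - 116/3 = -515/3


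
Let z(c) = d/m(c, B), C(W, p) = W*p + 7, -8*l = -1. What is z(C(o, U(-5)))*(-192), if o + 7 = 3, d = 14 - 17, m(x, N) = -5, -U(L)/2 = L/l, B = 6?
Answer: -576/5 ≈ -115.20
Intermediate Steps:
l = ⅛ (l = -⅛*(-1) = ⅛ ≈ 0.12500)
U(L) = -16*L (U(L) = -2*L/⅛ = -2*L*8 = -16*L)
d = -3
o = -4 (o = -7 + 3 = -4)
C(W, p) = 7 + W*p
z(c) = ⅗ (z(c) = -3/(-5) = -3*(-⅕) = ⅗)
z(C(o, U(-5)))*(-192) = (⅗)*(-192) = -576/5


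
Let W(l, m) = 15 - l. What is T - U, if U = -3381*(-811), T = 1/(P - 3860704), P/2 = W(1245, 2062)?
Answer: -10592760919525/3863164 ≈ -2.7420e+6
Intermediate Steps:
P = -2460 (P = 2*(15 - 1*1245) = 2*(15 - 1245) = 2*(-1230) = -2460)
T = -1/3863164 (T = 1/(-2460 - 3860704) = 1/(-3863164) = -1/3863164 ≈ -2.5885e-7)
U = 2741991
T - U = -1/3863164 - 1*2741991 = -1/3863164 - 2741991 = -10592760919525/3863164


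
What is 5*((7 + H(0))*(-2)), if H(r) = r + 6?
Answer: -130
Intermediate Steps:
H(r) = 6 + r
5*((7 + H(0))*(-2)) = 5*((7 + (6 + 0))*(-2)) = 5*((7 + 6)*(-2)) = 5*(13*(-2)) = 5*(-26) = -130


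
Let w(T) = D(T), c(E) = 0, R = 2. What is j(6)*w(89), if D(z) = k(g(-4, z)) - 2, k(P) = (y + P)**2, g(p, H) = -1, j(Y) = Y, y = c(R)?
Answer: -6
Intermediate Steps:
y = 0
k(P) = P**2 (k(P) = (0 + P)**2 = P**2)
D(z) = -1 (D(z) = (-1)**2 - 2 = 1 - 2 = -1)
w(T) = -1
j(6)*w(89) = 6*(-1) = -6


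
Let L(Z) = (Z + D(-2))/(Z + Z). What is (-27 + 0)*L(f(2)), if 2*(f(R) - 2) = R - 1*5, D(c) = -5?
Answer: 243/2 ≈ 121.50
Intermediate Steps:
f(R) = -1/2 + R/2 (f(R) = 2 + (R - 1*5)/2 = 2 + (R - 5)/2 = 2 + (-5 + R)/2 = 2 + (-5/2 + R/2) = -1/2 + R/2)
L(Z) = (-5 + Z)/(2*Z) (L(Z) = (Z - 5)/(Z + Z) = (-5 + Z)/((2*Z)) = (-5 + Z)*(1/(2*Z)) = (-5 + Z)/(2*Z))
(-27 + 0)*L(f(2)) = (-27 + 0)*((-5 + (-1/2 + (1/2)*2))/(2*(-1/2 + (1/2)*2))) = -27*(-5 + (-1/2 + 1))/(2*(-1/2 + 1)) = -27*(-5 + 1/2)/(2*1/2) = -27*2*(-9)/(2*2) = -27*(-9/2) = 243/2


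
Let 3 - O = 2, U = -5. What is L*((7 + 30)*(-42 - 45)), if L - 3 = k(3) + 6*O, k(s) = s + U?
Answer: -22533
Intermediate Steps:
O = 1 (O = 3 - 1*2 = 3 - 2 = 1)
k(s) = -5 + s (k(s) = s - 5 = -5 + s)
L = 7 (L = 3 + ((-5 + 3) + 6*1) = 3 + (-2 + 6) = 3 + 4 = 7)
L*((7 + 30)*(-42 - 45)) = 7*((7 + 30)*(-42 - 45)) = 7*(37*(-87)) = 7*(-3219) = -22533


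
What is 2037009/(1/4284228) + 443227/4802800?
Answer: 41914088402233388827/4802800 ≈ 8.7270e+12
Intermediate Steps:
2037009/(1/4284228) + 443227/4802800 = 2037009/(1/4284228) + 443227*(1/4802800) = 2037009*4284228 + 443227/4802800 = 8727010994052 + 443227/4802800 = 41914088402233388827/4802800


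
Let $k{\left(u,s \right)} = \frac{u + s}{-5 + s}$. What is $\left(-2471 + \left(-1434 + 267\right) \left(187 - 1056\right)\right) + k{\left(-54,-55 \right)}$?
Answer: $\frac{60699229}{60} \approx 1.0117 \cdot 10^{6}$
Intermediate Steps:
$k{\left(u,s \right)} = \frac{s + u}{-5 + s}$
$\left(-2471 + \left(-1434 + 267\right) \left(187 - 1056\right)\right) + k{\left(-54,-55 \right)} = \left(-2471 + \left(-1434 + 267\right) \left(187 - 1056\right)\right) + \frac{-55 - 54}{-5 - 55} = \left(-2471 - -1014123\right) + \frac{1}{-60} \left(-109\right) = \left(-2471 + 1014123\right) - - \frac{109}{60} = 1011652 + \frac{109}{60} = \frac{60699229}{60}$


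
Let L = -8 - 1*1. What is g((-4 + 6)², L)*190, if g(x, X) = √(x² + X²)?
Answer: 190*√97 ≈ 1871.3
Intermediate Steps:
L = -9 (L = -8 - 1 = -9)
g(x, X) = √(X² + x²)
g((-4 + 6)², L)*190 = √((-9)² + ((-4 + 6)²)²)*190 = √(81 + (2²)²)*190 = √(81 + 4²)*190 = √(81 + 16)*190 = √97*190 = 190*√97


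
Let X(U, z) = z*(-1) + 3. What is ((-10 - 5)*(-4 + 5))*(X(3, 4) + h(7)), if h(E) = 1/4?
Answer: 45/4 ≈ 11.250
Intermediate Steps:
X(U, z) = 3 - z (X(U, z) = -z + 3 = 3 - z)
h(E) = ¼
((-10 - 5)*(-4 + 5))*(X(3, 4) + h(7)) = ((-10 - 5)*(-4 + 5))*((3 - 1*4) + ¼) = (-15*1)*((3 - 4) + ¼) = -15*(-1 + ¼) = -15*(-¾) = 45/4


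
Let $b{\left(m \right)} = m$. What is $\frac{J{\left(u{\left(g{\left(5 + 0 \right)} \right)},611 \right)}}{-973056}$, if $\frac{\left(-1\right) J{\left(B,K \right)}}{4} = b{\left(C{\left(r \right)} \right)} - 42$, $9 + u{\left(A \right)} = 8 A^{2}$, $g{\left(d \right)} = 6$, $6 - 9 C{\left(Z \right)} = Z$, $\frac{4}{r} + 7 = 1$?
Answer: $- \frac{557}{3284064} \approx -0.00016961$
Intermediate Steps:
$r = - \frac{2}{3}$ ($r = \frac{4}{-7 + 1} = \frac{4}{-6} = 4 \left(- \frac{1}{6}\right) = - \frac{2}{3} \approx -0.66667$)
$C{\left(Z \right)} = \frac{2}{3} - \frac{Z}{9}$
$u{\left(A \right)} = -9 + 8 A^{2}$
$J{\left(B,K \right)} = \frac{4456}{27}$ ($J{\left(B,K \right)} = - 4 \left(\left(\frac{2}{3} - - \frac{2}{27}\right) - 42\right) = - 4 \left(\left(\frac{2}{3} + \frac{2}{27}\right) - 42\right) = - 4 \left(\frac{20}{27} - 42\right) = \left(-4\right) \left(- \frac{1114}{27}\right) = \frac{4456}{27}$)
$\frac{J{\left(u{\left(g{\left(5 + 0 \right)} \right)},611 \right)}}{-973056} = \frac{4456}{27 \left(-973056\right)} = \frac{4456}{27} \left(- \frac{1}{973056}\right) = - \frac{557}{3284064}$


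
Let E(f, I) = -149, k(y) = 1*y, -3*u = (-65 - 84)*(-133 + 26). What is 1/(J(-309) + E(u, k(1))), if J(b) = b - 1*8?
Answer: -1/466 ≈ -0.0021459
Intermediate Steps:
J(b) = -8 + b (J(b) = b - 8 = -8 + b)
u = -15943/3 (u = -(-65 - 84)*(-133 + 26)/3 = -(-149)*(-107)/3 = -⅓*15943 = -15943/3 ≈ -5314.3)
k(y) = y
1/(J(-309) + E(u, k(1))) = 1/((-8 - 309) - 149) = 1/(-317 - 149) = 1/(-466) = -1/466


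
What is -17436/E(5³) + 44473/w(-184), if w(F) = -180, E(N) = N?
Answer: -1739521/4500 ≈ -386.56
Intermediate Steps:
-17436/E(5³) + 44473/w(-184) = -17436/(5³) + 44473/(-180) = -17436/125 + 44473*(-1/180) = -17436*1/125 - 44473/180 = -17436/125 - 44473/180 = -1739521/4500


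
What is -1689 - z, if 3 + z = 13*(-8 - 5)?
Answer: -1517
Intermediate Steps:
z = -172 (z = -3 + 13*(-8 - 5) = -3 + 13*(-13) = -3 - 169 = -172)
-1689 - z = -1689 - 1*(-172) = -1689 + 172 = -1517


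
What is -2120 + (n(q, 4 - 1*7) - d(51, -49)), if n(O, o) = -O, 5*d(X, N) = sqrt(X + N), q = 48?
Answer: -2168 - sqrt(2)/5 ≈ -2168.3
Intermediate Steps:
d(X, N) = sqrt(N + X)/5 (d(X, N) = sqrt(X + N)/5 = sqrt(N + X)/5)
-2120 + (n(q, 4 - 1*7) - d(51, -49)) = -2120 + (-1*48 - sqrt(-49 + 51)/5) = -2120 + (-48 - sqrt(2)/5) = -2168 - sqrt(2)/5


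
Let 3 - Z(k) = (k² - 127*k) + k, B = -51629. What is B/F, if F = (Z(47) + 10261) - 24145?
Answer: 51629/10168 ≈ 5.0776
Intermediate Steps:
Z(k) = 3 - k² + 126*k (Z(k) = 3 - ((k² - 127*k) + k) = 3 - (k² - 126*k) = 3 + (-k² + 126*k) = 3 - k² + 126*k)
F = -10168 (F = ((3 - 1*47² + 126*47) + 10261) - 24145 = ((3 - 1*2209 + 5922) + 10261) - 24145 = ((3 - 2209 + 5922) + 10261) - 24145 = (3716 + 10261) - 24145 = 13977 - 24145 = -10168)
B/F = -51629/(-10168) = -51629*(-1/10168) = 51629/10168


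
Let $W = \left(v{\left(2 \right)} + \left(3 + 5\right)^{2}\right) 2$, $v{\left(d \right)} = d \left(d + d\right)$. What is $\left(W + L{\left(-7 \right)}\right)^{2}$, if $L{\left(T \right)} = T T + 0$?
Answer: $37249$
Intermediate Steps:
$v{\left(d \right)} = 2 d^{2}$ ($v{\left(d \right)} = d 2 d = 2 d^{2}$)
$W = 144$ ($W = \left(2 \cdot 2^{2} + \left(3 + 5\right)^{2}\right) 2 = \left(2 \cdot 4 + 8^{2}\right) 2 = \left(8 + 64\right) 2 = 72 \cdot 2 = 144$)
$L{\left(T \right)} = T^{2}$ ($L{\left(T \right)} = T^{2} + 0 = T^{2}$)
$\left(W + L{\left(-7 \right)}\right)^{2} = \left(144 + \left(-7\right)^{2}\right)^{2} = \left(144 + 49\right)^{2} = 193^{2} = 37249$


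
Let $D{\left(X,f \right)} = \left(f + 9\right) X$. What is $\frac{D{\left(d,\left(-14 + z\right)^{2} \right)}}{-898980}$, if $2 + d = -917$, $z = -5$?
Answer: $\frac{34003}{89898} \approx 0.37824$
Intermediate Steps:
$d = -919$ ($d = -2 - 917 = -919$)
$D{\left(X,f \right)} = X \left(9 + f\right)$ ($D{\left(X,f \right)} = \left(9 + f\right) X = X \left(9 + f\right)$)
$\frac{D{\left(d,\left(-14 + z\right)^{2} \right)}}{-898980} = \frac{\left(-919\right) \left(9 + \left(-14 - 5\right)^{2}\right)}{-898980} = - 919 \left(9 + \left(-19\right)^{2}\right) \left(- \frac{1}{898980}\right) = - 919 \left(9 + 361\right) \left(- \frac{1}{898980}\right) = \left(-919\right) 370 \left(- \frac{1}{898980}\right) = \left(-340030\right) \left(- \frac{1}{898980}\right) = \frac{34003}{89898}$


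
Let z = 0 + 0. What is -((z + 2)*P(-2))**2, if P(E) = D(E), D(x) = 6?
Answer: -144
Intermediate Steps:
P(E) = 6
z = 0
-((z + 2)*P(-2))**2 = -((0 + 2)*6)**2 = -(2*6)**2 = -1*12**2 = -1*144 = -144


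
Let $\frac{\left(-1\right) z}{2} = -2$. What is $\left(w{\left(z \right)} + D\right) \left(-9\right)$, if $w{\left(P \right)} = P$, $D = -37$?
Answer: $297$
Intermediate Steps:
$z = 4$ ($z = \left(-2\right) \left(-2\right) = 4$)
$\left(w{\left(z \right)} + D\right) \left(-9\right) = \left(4 - 37\right) \left(-9\right) = \left(-33\right) \left(-9\right) = 297$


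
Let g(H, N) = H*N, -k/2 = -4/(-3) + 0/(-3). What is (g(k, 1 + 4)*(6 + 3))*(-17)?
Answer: 2040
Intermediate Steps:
k = -8/3 (k = -2*(-4/(-3) + 0/(-3)) = -2*(-4*(-1/3) + 0*(-1/3)) = -2*(4/3 + 0) = -2*4/3 = -8/3 ≈ -2.6667)
(g(k, 1 + 4)*(6 + 3))*(-17) = ((-8*(1 + 4)/3)*(6 + 3))*(-17) = (-8/3*5*9)*(-17) = -40/3*9*(-17) = -120*(-17) = 2040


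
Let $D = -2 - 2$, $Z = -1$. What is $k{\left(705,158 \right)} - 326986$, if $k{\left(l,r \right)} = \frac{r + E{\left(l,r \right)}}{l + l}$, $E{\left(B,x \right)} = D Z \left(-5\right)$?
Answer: $- \frac{76841687}{235} \approx -3.2699 \cdot 10^{5}$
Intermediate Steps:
$D = -4$
$E{\left(B,x \right)} = -20$ ($E{\left(B,x \right)} = \left(-4\right) \left(-1\right) \left(-5\right) = 4 \left(-5\right) = -20$)
$k{\left(l,r \right)} = \frac{-20 + r}{2 l}$ ($k{\left(l,r \right)} = \frac{r - 20}{l + l} = \frac{-20 + r}{2 l}$)
$k{\left(705,158 \right)} - 326986 = \frac{-20 + 158}{2 \cdot 705} - 326986 = \frac{1}{2} \cdot \frac{1}{705} \cdot 138 - 326986 = \frac{23}{235} - 326986 = - \frac{76841687}{235}$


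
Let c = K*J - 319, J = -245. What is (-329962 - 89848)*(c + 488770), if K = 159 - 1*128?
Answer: -201868157360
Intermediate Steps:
K = 31 (K = 159 - 128 = 31)
c = -7914 (c = 31*(-245) - 319 = -7595 - 319 = -7914)
(-329962 - 89848)*(c + 488770) = (-329962 - 89848)*(-7914 + 488770) = -419810*480856 = -201868157360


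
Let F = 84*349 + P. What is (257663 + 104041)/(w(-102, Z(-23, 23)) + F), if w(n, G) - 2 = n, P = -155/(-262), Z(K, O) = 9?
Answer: 94766448/7654747 ≈ 12.380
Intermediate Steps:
P = 155/262 (P = -155*(-1/262) = 155/262 ≈ 0.59160)
w(n, G) = 2 + n
F = 7680947/262 (F = 84*349 + 155/262 = 29316 + 155/262 = 7680947/262 ≈ 29317.)
(257663 + 104041)/(w(-102, Z(-23, 23)) + F) = (257663 + 104041)/((2 - 102) + 7680947/262) = 361704/(-100 + 7680947/262) = 361704/(7654747/262) = 361704*(262/7654747) = 94766448/7654747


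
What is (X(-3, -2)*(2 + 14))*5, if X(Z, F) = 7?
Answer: 560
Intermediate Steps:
(X(-3, -2)*(2 + 14))*5 = (7*(2 + 14))*5 = (7*16)*5 = 112*5 = 560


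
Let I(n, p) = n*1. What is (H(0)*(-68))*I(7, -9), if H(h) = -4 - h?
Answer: 1904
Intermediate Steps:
I(n, p) = n
(H(0)*(-68))*I(7, -9) = ((-4 - 1*0)*(-68))*7 = ((-4 + 0)*(-68))*7 = -4*(-68)*7 = 272*7 = 1904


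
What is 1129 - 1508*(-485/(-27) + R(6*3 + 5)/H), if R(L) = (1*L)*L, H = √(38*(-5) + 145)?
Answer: -700897/27 + 797732*I*√5/15 ≈ -25959.0 + 1.1892e+5*I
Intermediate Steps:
H = 3*I*√5 (H = √(-190 + 145) = √(-45) = 3*I*√5 ≈ 6.7082*I)
R(L) = L² (R(L) = L*L = L²)
1129 - 1508*(-485/(-27) + R(6*3 + 5)/H) = 1129 - 1508*(-485/(-27) + (6*3 + 5)²/((3*I*√5))) = 1129 - 1508*(-485*(-1/27) + (18 + 5)²*(-I*√5/15)) = 1129 - 1508*(485/27 + 23²*(-I*√5/15)) = 1129 - 1508*(485/27 + 529*(-I*√5/15)) = 1129 - 1508*(485/27 - 529*I*√5/15) = 1129 + (-731380/27 + 797732*I*√5/15) = -700897/27 + 797732*I*√5/15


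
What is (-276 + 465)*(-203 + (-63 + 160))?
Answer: -20034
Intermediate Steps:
(-276 + 465)*(-203 + (-63 + 160)) = 189*(-203 + 97) = 189*(-106) = -20034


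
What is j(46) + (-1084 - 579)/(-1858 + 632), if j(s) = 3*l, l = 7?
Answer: 27409/1226 ≈ 22.356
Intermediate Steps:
j(s) = 21 (j(s) = 3*7 = 21)
j(46) + (-1084 - 579)/(-1858 + 632) = 21 + (-1084 - 579)/(-1858 + 632) = 21 - 1663/(-1226) = 21 - 1663*(-1/1226) = 21 + 1663/1226 = 27409/1226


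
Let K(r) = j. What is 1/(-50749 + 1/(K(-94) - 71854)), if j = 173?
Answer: -71681/3637739070 ≈ -1.9705e-5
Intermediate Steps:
K(r) = 173
1/(-50749 + 1/(K(-94) - 71854)) = 1/(-50749 + 1/(173 - 71854)) = 1/(-50749 + 1/(-71681)) = 1/(-50749 - 1/71681) = 1/(-3637739070/71681) = -71681/3637739070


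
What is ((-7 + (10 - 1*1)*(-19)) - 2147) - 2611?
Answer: -4936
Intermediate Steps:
((-7 + (10 - 1*1)*(-19)) - 2147) - 2611 = ((-7 + (10 - 1)*(-19)) - 2147) - 2611 = ((-7 + 9*(-19)) - 2147) - 2611 = ((-7 - 171) - 2147) - 2611 = (-178 - 2147) - 2611 = -2325 - 2611 = -4936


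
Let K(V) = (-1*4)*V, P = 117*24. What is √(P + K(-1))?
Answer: 2*√703 ≈ 53.028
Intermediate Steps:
P = 2808
K(V) = -4*V
√(P + K(-1)) = √(2808 - 4*(-1)) = √(2808 + 4) = √2812 = 2*√703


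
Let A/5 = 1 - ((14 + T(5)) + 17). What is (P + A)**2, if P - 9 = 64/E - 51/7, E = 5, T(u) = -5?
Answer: 14953689/1225 ≈ 12207.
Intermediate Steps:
A = -125 (A = 5*(1 - ((14 - 5) + 17)) = 5*(1 - (9 + 17)) = 5*(1 - 1*26) = 5*(1 - 26) = 5*(-25) = -125)
P = 508/35 (P = 9 + (64/5 - 51/7) = 9 + 193/35 = 508/35 ≈ 14.514)
(P + A)**2 = (508/35 - 125)**2 = (-3867/35)**2 = 14953689/1225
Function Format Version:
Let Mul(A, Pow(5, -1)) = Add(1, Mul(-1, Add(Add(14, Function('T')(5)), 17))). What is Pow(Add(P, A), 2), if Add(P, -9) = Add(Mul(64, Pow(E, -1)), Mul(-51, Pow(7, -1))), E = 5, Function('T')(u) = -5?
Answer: Rational(14953689, 1225) ≈ 12207.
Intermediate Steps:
A = -125 (A = Mul(5, Add(1, Mul(-1, Add(Add(14, -5), 17)))) = Mul(5, Add(1, Mul(-1, Add(9, 17)))) = Mul(5, Add(1, Mul(-1, 26))) = Mul(5, Add(1, -26)) = Mul(5, -25) = -125)
P = Rational(508, 35) (P = Add(9, Add(Mul(64, Pow(5, -1)), Mul(-51, Pow(7, -1)))) = Add(9, Add(Mul(64, Rational(1, 5)), Mul(-51, Rational(1, 7)))) = Add(9, Add(Rational(64, 5), Rational(-51, 7))) = Add(9, Rational(193, 35)) = Rational(508, 35) ≈ 14.514)
Pow(Add(P, A), 2) = Pow(Add(Rational(508, 35), -125), 2) = Pow(Rational(-3867, 35), 2) = Rational(14953689, 1225)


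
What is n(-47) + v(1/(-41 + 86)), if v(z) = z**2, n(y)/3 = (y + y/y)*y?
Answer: 13134151/2025 ≈ 6486.0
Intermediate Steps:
n(y) = 3*y*(1 + y) (n(y) = 3*((y + y/y)*y) = 3*((y + 1)*y) = 3*((1 + y)*y) = 3*(y*(1 + y)) = 3*y*(1 + y))
n(-47) + v(1/(-41 + 86)) = 3*(-47)*(1 - 47) + (1/(-41 + 86))**2 = 3*(-47)*(-46) + (1/45)**2 = 6486 + (1/45)**2 = 6486 + 1/2025 = 13134151/2025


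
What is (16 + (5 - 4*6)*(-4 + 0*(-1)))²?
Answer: 8464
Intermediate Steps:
(16 + (5 - 4*6)*(-4 + 0*(-1)))² = (16 + (5 - 24)*(-4 + 0))² = (16 - 19*(-4))² = (16 + 76)² = 92² = 8464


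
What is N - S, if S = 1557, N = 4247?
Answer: 2690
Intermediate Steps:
N - S = 4247 - 1*1557 = 4247 - 1557 = 2690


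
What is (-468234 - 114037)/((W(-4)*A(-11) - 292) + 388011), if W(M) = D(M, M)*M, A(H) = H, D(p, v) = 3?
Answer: -582271/387851 ≈ -1.5013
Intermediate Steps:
W(M) = 3*M
(-468234 - 114037)/((W(-4)*A(-11) - 292) + 388011) = (-468234 - 114037)/(((3*(-4))*(-11) - 292) + 388011) = -582271/((-12*(-11) - 292) + 388011) = -582271/((132 - 292) + 388011) = -582271/(-160 + 388011) = -582271/387851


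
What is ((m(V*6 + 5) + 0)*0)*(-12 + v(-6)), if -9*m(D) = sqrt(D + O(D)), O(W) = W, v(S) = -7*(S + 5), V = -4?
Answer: 0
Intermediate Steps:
v(S) = -35 - 7*S (v(S) = -7*(5 + S) = -35 - 7*S)
m(D) = -sqrt(2)*sqrt(D)/9 (m(D) = -sqrt(D + D)/9 = -sqrt(2)*sqrt(D)/9)
((m(V*6 + 5) + 0)*0)*(-12 + v(-6)) = ((-sqrt(2)*sqrt(-4*6 + 5)/9 + 0)*0)*(-12 + (-35 - 7*(-6))) = ((-sqrt(2)*sqrt(-24 + 5)/9 + 0)*0)*(-12 + (-35 + 42)) = ((-sqrt(2)*sqrt(-19)/9 + 0)*0)*(-12 + 7) = ((-sqrt(2)*I*sqrt(19)/9 + 0)*0)*(-5) = ((-I*sqrt(38)/9 + 0)*0)*(-5) = (-I*sqrt(38)/9*0)*(-5) = 0*(-5) = 0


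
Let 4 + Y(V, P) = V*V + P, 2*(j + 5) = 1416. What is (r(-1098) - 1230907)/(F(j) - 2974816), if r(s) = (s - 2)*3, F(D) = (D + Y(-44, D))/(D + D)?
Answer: 867647521/2091293979 ≈ 0.41489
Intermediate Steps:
j = 703 (j = -5 + (½)*1416 = -5 + 708 = 703)
Y(V, P) = -4 + P + V² (Y(V, P) = -4 + (V*V + P) = -4 + (V² + P) = -4 + (P + V²) = -4 + P + V²)
F(D) = (1932 + 2*D)/(2*D) (F(D) = (D + (-4 + D + (-44)²))/(D + D) = (D + (-4 + D + 1936))/((2*D)) = (D + (1932 + D))*(1/(2*D)) = (1932 + 2*D)*(1/(2*D)) = (1932 + 2*D)/(2*D))
r(s) = -6 + 3*s (r(s) = (-2 + s)*3 = -6 + 3*s)
(r(-1098) - 1230907)/(F(j) - 2974816) = ((-6 + 3*(-1098)) - 1230907)/((966 + 703)/703 - 2974816) = ((-6 - 3294) - 1230907)/((1/703)*1669 - 2974816) = (-3300 - 1230907)/(1669/703 - 2974816) = -1234207/(-2091293979/703) = -1234207*(-703/2091293979) = 867647521/2091293979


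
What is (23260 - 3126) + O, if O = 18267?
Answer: 38401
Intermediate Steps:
(23260 - 3126) + O = (23260 - 3126) + 18267 = 20134 + 18267 = 38401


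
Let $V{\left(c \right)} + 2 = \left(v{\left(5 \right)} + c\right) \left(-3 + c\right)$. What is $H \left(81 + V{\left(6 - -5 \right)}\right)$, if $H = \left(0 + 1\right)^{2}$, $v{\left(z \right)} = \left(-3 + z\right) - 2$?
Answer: $167$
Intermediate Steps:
$v{\left(z \right)} = -5 + z$
$H = 1$ ($H = 1^{2} = 1$)
$V{\left(c \right)} = -2 + c \left(-3 + c\right)$ ($V{\left(c \right)} = -2 + \left(\left(-5 + 5\right) + c\right) \left(-3 + c\right) = -2 + \left(0 + c\right) \left(-3 + c\right) = -2 + c \left(-3 + c\right)$)
$H \left(81 + V{\left(6 - -5 \right)}\right) = 1 \left(81 - \left(2 - \left(6 - -5\right)^{2} + 3 \left(6 - -5\right)\right)\right) = 1 \left(81 - \left(2 - \left(6 + 5\right)^{2} + 3 \left(6 + 5\right)\right)\right) = 1 \left(81 - \left(35 - 121\right)\right) = 1 \left(81 - -86\right) = 1 \left(81 + 86\right) = 1 \cdot 167 = 167$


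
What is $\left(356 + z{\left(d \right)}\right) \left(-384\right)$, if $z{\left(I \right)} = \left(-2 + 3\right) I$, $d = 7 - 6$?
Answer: $-137088$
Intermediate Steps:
$d = 1$ ($d = 7 - 6 = 1$)
$z{\left(I \right)} = I$ ($z{\left(I \right)} = 1 I = I$)
$\left(356 + z{\left(d \right)}\right) \left(-384\right) = \left(356 + 1\right) \left(-384\right) = 357 \left(-384\right) = -137088$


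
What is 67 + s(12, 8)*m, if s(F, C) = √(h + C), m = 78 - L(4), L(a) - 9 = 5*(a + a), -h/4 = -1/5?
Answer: 67 + 58*√55/5 ≈ 153.03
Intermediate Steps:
h = ⅘ (h = -(-4)/5 = -4*(-⅕) = ⅘ ≈ 0.80000)
L(a) = 9 + 10*a (L(a) = 9 + 5*(a + a) = 9 + 5*(2*a) = 9 + 10*a)
m = 29 (m = 78 - (9 + 10*4) = 78 - (9 + 40) = 78 - 1*49 = 78 - 49 = 29)
s(F, C) = √(⅘ + C)
67 + s(12, 8)*m = 67 + (√(20 + 25*8)/5)*29 = 67 + (√(20 + 200)/5)*29 = 67 + (√220/5)*29 = 67 + ((2*√55)/5)*29 = 67 + (2*√55/5)*29 = 67 + 58*√55/5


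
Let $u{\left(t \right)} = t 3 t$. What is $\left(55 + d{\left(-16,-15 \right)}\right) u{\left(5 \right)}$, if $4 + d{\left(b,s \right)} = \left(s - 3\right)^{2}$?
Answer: $28125$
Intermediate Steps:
$d{\left(b,s \right)} = -4 + \left(-3 + s\right)^{2}$ ($d{\left(b,s \right)} = -4 + \left(s - 3\right)^{2} = -4 + \left(-3 + s\right)^{2}$)
$u{\left(t \right)} = 3 t^{2}$ ($u{\left(t \right)} = 3 t t = 3 t^{2}$)
$\left(55 + d{\left(-16,-15 \right)}\right) u{\left(5 \right)} = \left(55 - \left(4 - \left(-3 - 15\right)^{2}\right)\right) 3 \cdot 5^{2} = \left(55 - \left(4 - \left(-18\right)^{2}\right)\right) 3 \cdot 25 = \left(55 + \left(-4 + 324\right)\right) 75 = \left(55 + 320\right) 75 = 375 \cdot 75 = 28125$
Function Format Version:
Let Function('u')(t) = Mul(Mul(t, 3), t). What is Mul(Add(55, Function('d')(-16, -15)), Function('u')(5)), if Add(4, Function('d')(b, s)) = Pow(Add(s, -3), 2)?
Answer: 28125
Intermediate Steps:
Function('d')(b, s) = Add(-4, Pow(Add(-3, s), 2)) (Function('d')(b, s) = Add(-4, Pow(Add(s, -3), 2)) = Add(-4, Pow(Add(-3, s), 2)))
Function('u')(t) = Mul(3, Pow(t, 2)) (Function('u')(t) = Mul(Mul(3, t), t) = Mul(3, Pow(t, 2)))
Mul(Add(55, Function('d')(-16, -15)), Function('u')(5)) = Mul(Add(55, Add(-4, Pow(Add(-3, -15), 2))), Mul(3, Pow(5, 2))) = Mul(Add(55, Add(-4, Pow(-18, 2))), Mul(3, 25)) = Mul(Add(55, Add(-4, 324)), 75) = Mul(Add(55, 320), 75) = Mul(375, 75) = 28125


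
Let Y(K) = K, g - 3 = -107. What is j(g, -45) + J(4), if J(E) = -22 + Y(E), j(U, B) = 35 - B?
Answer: 62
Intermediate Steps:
g = -104 (g = 3 - 107 = -104)
J(E) = -22 + E
j(g, -45) + J(4) = (35 - 1*(-45)) + (-22 + 4) = (35 + 45) - 18 = 80 - 18 = 62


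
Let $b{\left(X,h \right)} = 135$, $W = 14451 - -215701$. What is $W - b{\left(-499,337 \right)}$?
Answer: $230017$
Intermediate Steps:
$W = 230152$ ($W = 14451 + 215701 = 230152$)
$W - b{\left(-499,337 \right)} = 230152 - 135 = 230017$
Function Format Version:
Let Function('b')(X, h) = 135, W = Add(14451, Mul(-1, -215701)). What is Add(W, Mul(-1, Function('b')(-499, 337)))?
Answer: 230017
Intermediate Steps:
W = 230152 (W = Add(14451, 215701) = 230152)
Add(W, Mul(-1, Function('b')(-499, 337))) = Add(230152, Mul(-1, 135)) = Add(230152, -135) = 230017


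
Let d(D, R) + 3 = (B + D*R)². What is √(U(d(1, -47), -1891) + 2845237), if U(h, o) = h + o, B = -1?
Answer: 3*√316183 ≈ 1686.9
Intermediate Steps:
d(D, R) = -3 + (-1 + D*R)²
√(U(d(1, -47), -1891) + 2845237) = √(((-3 + (-1 + 1*(-47))²) - 1891) + 2845237) = √(((-3 + (-1 - 47)²) - 1891) + 2845237) = √(((-3 + (-48)²) - 1891) + 2845237) = √(((-3 + 2304) - 1891) + 2845237) = √((2301 - 1891) + 2845237) = √(410 + 2845237) = √2845647 = 3*√316183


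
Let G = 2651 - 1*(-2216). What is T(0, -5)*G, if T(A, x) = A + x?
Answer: -24335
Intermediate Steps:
G = 4867 (G = 2651 + 2216 = 4867)
T(0, -5)*G = (0 - 5)*4867 = -5*4867 = -24335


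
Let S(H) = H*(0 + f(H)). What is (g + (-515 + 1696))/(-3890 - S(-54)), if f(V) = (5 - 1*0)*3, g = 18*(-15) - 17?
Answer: -447/1540 ≈ -0.29026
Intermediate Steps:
g = -287 (g = -270 - 17 = -287)
f(V) = 15 (f(V) = (5 + 0)*3 = 5*3 = 15)
S(H) = 15*H (S(H) = H*(0 + 15) = H*15 = 15*H)
(g + (-515 + 1696))/(-3890 - S(-54)) = (-287 + (-515 + 1696))/(-3890 - 15*(-54)) = (-287 + 1181)/(-3890 - 1*(-810)) = 894/(-3890 + 810) = 894/(-3080) = 894*(-1/3080) = -447/1540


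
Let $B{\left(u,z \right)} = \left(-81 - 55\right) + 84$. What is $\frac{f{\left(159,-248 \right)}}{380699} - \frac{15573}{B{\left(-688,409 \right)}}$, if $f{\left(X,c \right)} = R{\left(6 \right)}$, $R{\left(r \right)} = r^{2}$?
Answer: $\frac{5928627399}{19796348} \approx 299.48$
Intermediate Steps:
$B{\left(u,z \right)} = -52$ ($B{\left(u,z \right)} = -136 + 84 = -52$)
$f{\left(X,c \right)} = 36$ ($f{\left(X,c \right)} = 6^{2} = 36$)
$\frac{f{\left(159,-248 \right)}}{380699} - \frac{15573}{B{\left(-688,409 \right)}} = \frac{36}{380699} - \frac{15573}{-52} = 36 \cdot \frac{1}{380699} - - \frac{15573}{52} = \frac{36}{380699} + \frac{15573}{52} = \frac{5928627399}{19796348}$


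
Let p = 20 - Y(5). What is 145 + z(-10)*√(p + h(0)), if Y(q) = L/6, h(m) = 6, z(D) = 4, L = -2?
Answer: 145 + 4*√237/3 ≈ 165.53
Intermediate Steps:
Y(q) = -⅓ (Y(q) = -2/6 = -2*⅙ = -⅓)
p = 61/3 (p = 20 - 1*(-⅓) = 20 + ⅓ = 61/3 ≈ 20.333)
145 + z(-10)*√(p + h(0)) = 145 + 4*√(61/3 + 6) = 145 + 4*√(79/3) = 145 + 4*(√237/3) = 145 + 4*√237/3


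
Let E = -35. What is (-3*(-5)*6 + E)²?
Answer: 3025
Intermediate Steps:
(-3*(-5)*6 + E)² = (-3*(-5)*6 - 35)² = (15*6 - 35)² = (90 - 35)² = 55² = 3025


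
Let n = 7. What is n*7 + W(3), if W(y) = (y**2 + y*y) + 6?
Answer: 73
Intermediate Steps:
W(y) = 6 + 2*y**2 (W(y) = (y**2 + y**2) + 6 = 2*y**2 + 6 = 6 + 2*y**2)
n*7 + W(3) = 7*7 + (6 + 2*3**2) = 49 + (6 + 2*9) = 49 + (6 + 18) = 49 + 24 = 73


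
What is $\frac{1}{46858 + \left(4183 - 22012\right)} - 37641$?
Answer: $- \frac{1092680588}{29029} \approx -37641.0$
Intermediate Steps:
$\frac{1}{46858 + \left(4183 - 22012\right)} - 37641 = \frac{1}{46858 - 17829} - 37641 = \frac{1}{29029} - 37641 = - \frac{1092680588}{29029}$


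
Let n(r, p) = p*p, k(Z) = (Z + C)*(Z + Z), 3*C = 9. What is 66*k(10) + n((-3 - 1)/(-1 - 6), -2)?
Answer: 17164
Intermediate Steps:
C = 3 (C = (⅓)*9 = 3)
k(Z) = 2*Z*(3 + Z) (k(Z) = (Z + 3)*(Z + Z) = (3 + Z)*(2*Z) = 2*Z*(3 + Z))
n(r, p) = p²
66*k(10) + n((-3 - 1)/(-1 - 6), -2) = 66*(2*10*(3 + 10)) + (-2)² = 66*(2*10*13) + 4 = 66*260 + 4 = 17160 + 4 = 17164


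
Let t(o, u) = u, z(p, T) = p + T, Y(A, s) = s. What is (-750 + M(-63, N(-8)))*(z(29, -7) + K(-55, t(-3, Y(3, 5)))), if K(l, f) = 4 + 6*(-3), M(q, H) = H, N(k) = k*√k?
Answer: -6000 - 128*I*√2 ≈ -6000.0 - 181.02*I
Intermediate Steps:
z(p, T) = T + p
N(k) = k^(3/2)
K(l, f) = -14 (K(l, f) = 4 - 18 = -14)
(-750 + M(-63, N(-8)))*(z(29, -7) + K(-55, t(-3, Y(3, 5)))) = (-750 + (-8)^(3/2))*((-7 + 29) - 14) = (-750 - 16*I*√2)*(22 - 14) = (-750 - 16*I*√2)*8 = -6000 - 128*I*√2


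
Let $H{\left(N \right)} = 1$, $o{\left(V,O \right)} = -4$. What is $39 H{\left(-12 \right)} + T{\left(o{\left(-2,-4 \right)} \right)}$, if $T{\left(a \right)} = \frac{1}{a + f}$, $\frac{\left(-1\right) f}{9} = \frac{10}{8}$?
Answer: $\frac{2375}{61} \approx 38.934$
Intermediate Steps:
$f = - \frac{45}{4}$ ($f = - 9 \cdot \frac{10}{8} = - 9 \cdot 10 \cdot \frac{1}{8} = \left(-9\right) \frac{5}{4} = - \frac{45}{4} \approx -11.25$)
$T{\left(a \right)} = \frac{1}{- \frac{45}{4} + a}$ ($T{\left(a \right)} = \frac{1}{a - \frac{45}{4}} = \frac{1}{- \frac{45}{4} + a}$)
$39 H{\left(-12 \right)} + T{\left(o{\left(-2,-4 \right)} \right)} = 39 \cdot 1 + \frac{4}{-45 + 4 \left(-4\right)} = 39 + \frac{4}{-45 - 16} = 39 + \frac{4}{-61} = 39 + 4 \left(- \frac{1}{61}\right) = 39 - \frac{4}{61} = \frac{2375}{61}$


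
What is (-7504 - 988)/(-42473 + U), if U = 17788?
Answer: 8492/24685 ≈ 0.34401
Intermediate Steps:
(-7504 - 988)/(-42473 + U) = (-7504 - 988)/(-42473 + 17788) = -8492/(-24685) = -8492*(-1/24685) = 8492/24685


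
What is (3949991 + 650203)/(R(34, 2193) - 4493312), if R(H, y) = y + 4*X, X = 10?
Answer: -4600194/4491079 ≈ -1.0243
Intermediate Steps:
R(H, y) = 40 + y (R(H, y) = y + 4*10 = y + 40 = 40 + y)
(3949991 + 650203)/(R(34, 2193) - 4493312) = (3949991 + 650203)/((40 + 2193) - 4493312) = 4600194/(2233 - 4493312) = 4600194/(-4491079) = 4600194*(-1/4491079) = -4600194/4491079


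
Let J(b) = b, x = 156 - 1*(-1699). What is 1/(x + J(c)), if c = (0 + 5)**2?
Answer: 1/1880 ≈ 0.00053191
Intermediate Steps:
x = 1855 (x = 156 + 1699 = 1855)
c = 25 (c = 5**2 = 25)
1/(x + J(c)) = 1/(1855 + 25) = 1/1880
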